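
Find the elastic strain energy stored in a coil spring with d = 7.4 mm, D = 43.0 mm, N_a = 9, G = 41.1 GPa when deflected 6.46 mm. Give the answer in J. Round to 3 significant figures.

k = Gd⁴/(8D³N_a) = (41.1×10³)(7.4⁴)/(8·43.0³·9) = 21.529 N/mm
U = ½kδ² = 0.5 × 21.529 × 6.46² = 449.23 N·mm = 0.44923 J

0.449 J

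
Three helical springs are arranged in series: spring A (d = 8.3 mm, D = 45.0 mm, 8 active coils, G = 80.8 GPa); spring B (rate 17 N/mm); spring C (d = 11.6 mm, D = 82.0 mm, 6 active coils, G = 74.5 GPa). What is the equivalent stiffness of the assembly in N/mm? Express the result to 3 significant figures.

k_A = Gd⁴/(8D³N_a) = (80.8×10³)(8.3⁴)/(8·45.0³·8) = 65.752 N/mm
k_C = Gd⁴/(8D³N_a) = (74.5×10³)(11.6⁴)/(8·82.0³·6) = 50.969 N/mm
Series: 1/k_eq = 1/65.752 + 1/17 + 1/50.969 = 0.093652; k_eq = 10.678 N/mm

10.7 N/mm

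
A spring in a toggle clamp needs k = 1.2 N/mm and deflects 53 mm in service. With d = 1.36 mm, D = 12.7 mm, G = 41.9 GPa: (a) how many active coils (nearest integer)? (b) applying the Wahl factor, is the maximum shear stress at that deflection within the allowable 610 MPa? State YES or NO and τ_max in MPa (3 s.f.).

N_a = Gd⁴/(8D³k) = (41.9×10³)(1.36⁴)/(8·12.7³·1.2) = 7.289 → N_a = 7
Actual rate k = Gd⁴/(8D³·7) = 1.2496 N/mm
Working load F = kδ = 1.2496·53 = 66.229 N
C = 12.7/1.36 = 9.3382; K_W = (4C−1)/(4C−4)+0.615/C = 1.1558
τ_max = K_W·8FD/(πd³) = 1.1558·851.48 = 984.14 MPa
τ_max > 610 MPa → exceeds allowable

(a) 7 coils; (b) NO, τ_max = 984 MPa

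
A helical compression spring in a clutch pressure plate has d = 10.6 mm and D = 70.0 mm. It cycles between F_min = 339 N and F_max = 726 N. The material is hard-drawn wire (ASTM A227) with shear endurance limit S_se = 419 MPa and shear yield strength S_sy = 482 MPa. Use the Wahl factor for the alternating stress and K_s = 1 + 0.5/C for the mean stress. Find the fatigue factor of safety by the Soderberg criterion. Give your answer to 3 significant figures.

C = D/d = 70.0/10.6 = 6.6038; K_W = (4C−1)/(4C−4)+0.615/C = 1.2270; K_s = 1+0.5/C = 1.0757
F_a = (F_max−F_min)/2 = 193.5 N; F_m = (F_max+F_min)/2 = 532.5 N
τ_a = K_W·8F_aD/(πd³) = 1.2270 × 28.96 = 35.533 MPa
τ_m = K_s·8F_mD/(πd³) = 1.0757 × 79.697 = 85.731 MPa
Soderberg: 1/n_f = τ_a/S_se + τ_m/S_sy = 35.533/419 + 85.731/482 = 0.08480 + 0.17786 = 0.26267
n_f = 1/0.26267 = 3.807

3.81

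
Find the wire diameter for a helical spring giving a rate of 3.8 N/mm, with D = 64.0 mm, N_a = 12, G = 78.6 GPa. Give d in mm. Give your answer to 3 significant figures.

5.91 mm

d = (8D³N_a·k / G)^(1/4) = (8·64.0³·12·3.8 / (78.6×10³))^0.25
  = (1216.7)^0.25 = 5.9060 mm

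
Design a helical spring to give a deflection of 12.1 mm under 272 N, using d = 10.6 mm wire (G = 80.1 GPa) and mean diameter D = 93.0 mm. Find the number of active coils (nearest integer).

Required rate k = F/δ = 272/12.1 = 22.479 N/mm
N_a = Gd⁴/(8D³k) = (80.1×10³ × 10.6⁴)/(8 × 93.0³ × 22.479)
    = 1.01124e+09 / 1.44651e+08 = 6.991 → 7 coils

7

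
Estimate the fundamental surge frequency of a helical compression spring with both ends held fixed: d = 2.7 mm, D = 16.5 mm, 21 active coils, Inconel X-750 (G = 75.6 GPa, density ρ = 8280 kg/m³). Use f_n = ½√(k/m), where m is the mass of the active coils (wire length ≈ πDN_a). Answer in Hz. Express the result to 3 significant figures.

161 Hz

k = Gd⁴/(8D³N_a) = (75.6×10³)(2.7⁴)/(8·16.5³·21) = 5.3237 N/mm = 5323.7 N/m
Wire length L = πDN_a = π·16.5·21 = 1088.6 mm
m = ρ·(πd²/4)·L = 8280 × 5.7256×10⁻⁶ m² × 1.0886 m = 0.051606 kg
f_n = ½√(k/m) = 0.5·√(5323.7/0.051606) = 0.5·√(1.0316e+05) = 160.59 Hz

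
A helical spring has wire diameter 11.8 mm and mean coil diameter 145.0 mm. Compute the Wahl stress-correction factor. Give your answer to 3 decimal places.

1.116

C = D/d = 145.0/11.8 = 12.2881
K_W = (4C−1)/(4C−4) + 0.615/C = 48.153/45.153 + 0.0500 = 1.1165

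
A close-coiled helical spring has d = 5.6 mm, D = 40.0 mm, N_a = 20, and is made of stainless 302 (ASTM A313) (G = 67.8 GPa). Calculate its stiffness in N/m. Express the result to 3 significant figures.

6510 N/m

k = Gd⁴/(8D³N_a) = (67.8×10³ × 5.6⁴) / (8 × 40.0³ × 20)
  = 6.66779e+07 / 1.024e+07 = 6.5115 N/mm = 6511.5 N/m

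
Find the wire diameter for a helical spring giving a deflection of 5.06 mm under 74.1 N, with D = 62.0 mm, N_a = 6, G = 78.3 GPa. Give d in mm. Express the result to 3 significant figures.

Required rate k = F/δ = 74.1/5.06 = 14.644 N/mm
d = (8D³N_a·k / G)^(1/4) = (8·62.0³·6·14.644 / (78.3×10³))^0.25
  = (2139.5)^0.25 = 6.8011 mm

6.80 mm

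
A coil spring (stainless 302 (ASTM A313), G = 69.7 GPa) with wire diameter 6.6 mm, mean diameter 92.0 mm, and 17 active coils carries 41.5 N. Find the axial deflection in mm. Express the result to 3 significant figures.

33.2 mm

k = Gd⁴/(8D³N_a) = (69.7×10³)(6.6⁴)/(8·92.0³·17) = 1.2488 N/mm
δ = F/k = 41.5 / 1.2488 = 33.231 mm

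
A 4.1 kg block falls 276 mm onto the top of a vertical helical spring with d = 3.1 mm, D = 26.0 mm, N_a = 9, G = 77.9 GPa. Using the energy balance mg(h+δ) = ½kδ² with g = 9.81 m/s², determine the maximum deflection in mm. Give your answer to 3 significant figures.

70.0 mm

k = Gd⁴/(8D³N_a) = (77.9×10³)(3.1⁴)/(8·26.0³·9) = 5.685 N/mm
W = mg = 4.1 × 9.81 = 40.221 N
½kδ² − Wδ − Wh = 0 → δ = (W + √(W² + 2kWh))/k
δ = (40.221 + √(1617.7 + 126219))/5.685 = (40.221 + 357.54)/5.685 = 69.967 mm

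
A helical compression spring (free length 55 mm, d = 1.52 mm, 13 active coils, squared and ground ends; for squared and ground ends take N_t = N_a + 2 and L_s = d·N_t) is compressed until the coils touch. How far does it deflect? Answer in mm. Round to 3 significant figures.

32.2 mm

N_t = 15; L_s = 1.52·15 = 22.8 mm
δ_solid = L₀ − L_s = 55 − 22.8 = 32.2 mm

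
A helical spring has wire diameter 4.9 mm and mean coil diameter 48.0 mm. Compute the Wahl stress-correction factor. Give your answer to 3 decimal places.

C = D/d = 48.0/4.9 = 9.7959
K_W = (4C−1)/(4C−4) + 0.615/C = 38.184/35.184 + 0.0628 = 1.1480

1.148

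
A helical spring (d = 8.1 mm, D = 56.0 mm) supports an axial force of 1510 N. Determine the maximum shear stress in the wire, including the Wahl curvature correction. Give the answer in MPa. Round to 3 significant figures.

493 MPa

Spring index C = D/d = 56.0/8.1 = 6.9136
K_W = (4C−1)/(4C−4) + 0.615/C = 26.654/23.654 + 0.0890 = 1.2158
τ₀ = 8FD/(πd³) = 8·1510·56.0/(π·8.1³) = 676480/1669.6 = 405.18 MPa
τ_max = K·τ₀ = 1.2158 × 405.18 = 492.61 MPa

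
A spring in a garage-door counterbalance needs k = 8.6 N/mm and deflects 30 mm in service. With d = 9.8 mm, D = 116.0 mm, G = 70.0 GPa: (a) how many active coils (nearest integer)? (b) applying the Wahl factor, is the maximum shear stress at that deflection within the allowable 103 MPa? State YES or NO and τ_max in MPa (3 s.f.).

(a) 6 coils; (b) YES, τ_max = 91.0 MPa

N_a = Gd⁴/(8D³k) = (70.0×10³)(9.8⁴)/(8·116.0³·8.6) = 6.012 → N_a = 6
Actual rate k = Gd⁴/(8D³·6) = 8.6176 N/mm
Working load F = kδ = 8.6176·30 = 258.53 N
C = 116.0/9.8 = 11.8367; K_W = (4C−1)/(4C−4)+0.615/C = 1.1212
τ_max = K_W·8FD/(πd³) = 1.1212·81.139 = 90.97 MPa
τ_max ≤ 103 MPa → acceptable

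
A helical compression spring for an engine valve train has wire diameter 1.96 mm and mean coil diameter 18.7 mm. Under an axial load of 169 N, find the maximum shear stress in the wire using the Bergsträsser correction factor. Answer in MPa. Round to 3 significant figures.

1220 MPa

Spring index C = D/d = 18.7/1.96 = 9.5408
K_B = (4C+2)/(4C−3) = 40.163/35.163 = 1.1422
τ₀ = 8FD/(πd³) = 8·169·18.7/(π·1.96³) = 25282.4/23.655 = 1068.8 MPa
τ_max = K·τ₀ = 1.1422 × 1068.8 = 1220.8 MPa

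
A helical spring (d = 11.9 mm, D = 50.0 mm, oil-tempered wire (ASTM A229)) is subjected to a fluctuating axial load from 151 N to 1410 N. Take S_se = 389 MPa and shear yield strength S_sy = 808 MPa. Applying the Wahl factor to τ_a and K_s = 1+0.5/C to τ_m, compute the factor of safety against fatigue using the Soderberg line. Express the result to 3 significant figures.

3.99

C = D/d = 50.0/11.9 = 4.2017; K_W = (4C−1)/(4C−4)+0.615/C = 1.3806; K_s = 1+0.5/C = 1.1190
F_a = (F_max−F_min)/2 = 629.5 N; F_m = (F_max+F_min)/2 = 780.5 N
τ_a = K_W·8F_aD/(πd³) = 1.3806 × 47.563 = 65.666 MPa
τ_m = K_s·8F_mD/(πd³) = 1.1190 × 58.971 = 65.989 MPa
Soderberg: 1/n_f = τ_a/S_se + τ_m/S_sy = 65.666/389 + 65.989/808 = 0.16881 + 0.08167 = 0.25048
n_f = 1/0.25048 = 3.992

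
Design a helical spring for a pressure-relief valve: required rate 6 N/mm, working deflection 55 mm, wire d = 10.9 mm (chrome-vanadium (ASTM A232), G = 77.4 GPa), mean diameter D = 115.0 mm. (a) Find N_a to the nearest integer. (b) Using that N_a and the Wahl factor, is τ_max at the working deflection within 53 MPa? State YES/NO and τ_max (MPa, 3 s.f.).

(a) 15 coils; (b) NO, τ_max = 84.6 MPa

N_a = Gd⁴/(8D³k) = (77.4×10³)(10.9⁴)/(8·115.0³·6) = 14.97 → N_a = 15
Actual rate k = Gd⁴/(8D³·15) = 5.9865 N/mm
Working load F = kδ = 5.9865·55 = 329.26 N
C = 115.0/10.9 = 10.5505; K_W = (4C−1)/(4C−4)+0.615/C = 1.1368
τ_max = K_W·8FD/(πd³) = 1.1368·74.455 = 84.642 MPa
τ_max > 53 MPa → exceeds allowable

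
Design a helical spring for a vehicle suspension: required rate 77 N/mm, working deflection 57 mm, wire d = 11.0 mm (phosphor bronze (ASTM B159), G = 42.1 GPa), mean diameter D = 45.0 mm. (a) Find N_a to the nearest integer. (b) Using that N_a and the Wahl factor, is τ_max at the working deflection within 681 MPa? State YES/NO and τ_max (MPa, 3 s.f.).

N_a = Gd⁴/(8D³k) = (42.1×10³)(11.0⁴)/(8·45.0³·77) = 10.98 → N_a = 11
Actual rate k = Gd⁴/(8D³·11) = 76.866 N/mm
Working load F = kδ = 76.866·57 = 4381.3 N
C = 45.0/11.0 = 4.0909; K_W = (4C−1)/(4C−4)+0.615/C = 1.3930
τ_max = K_W·8FD/(πd³) = 1.3930·377.21 = 525.44 MPa
τ_max ≤ 681 MPa → acceptable

(a) 11 coils; (b) YES, τ_max = 525 MPa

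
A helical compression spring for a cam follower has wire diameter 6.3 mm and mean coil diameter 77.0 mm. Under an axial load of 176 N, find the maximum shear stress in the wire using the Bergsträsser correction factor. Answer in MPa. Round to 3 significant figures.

153 MPa

Spring index C = D/d = 77.0/6.3 = 12.2222
K_B = (4C+2)/(4C−3) = 50.889/45.889 = 1.1090
τ₀ = 8FD/(πd³) = 8·176·77.0/(π·6.3³) = 108416/785.55 = 138.01 MPa
τ_max = K·τ₀ = 1.1090 × 138.01 = 153.05 MPa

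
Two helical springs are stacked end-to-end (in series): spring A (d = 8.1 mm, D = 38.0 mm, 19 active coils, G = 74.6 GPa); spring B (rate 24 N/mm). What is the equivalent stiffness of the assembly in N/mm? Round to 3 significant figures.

14.8 N/mm

k_A = Gd⁴/(8D³N_a) = (74.6×10³)(8.1⁴)/(8·38.0³·19) = 38.502 N/mm
Series: 1/k_eq = 1/38.502 + 1/24 = 0.067639; k_eq = 14.784 N/mm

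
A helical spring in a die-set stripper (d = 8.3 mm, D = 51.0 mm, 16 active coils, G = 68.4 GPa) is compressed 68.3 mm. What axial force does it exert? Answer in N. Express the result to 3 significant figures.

k = Gd⁴/(8D³N_a) = (68.4×10³)(8.3⁴)/(8·51.0³·16) = 19.118 N/mm
F = k·δ = 19.118 × 68.3 = 1305.8 N

1310 N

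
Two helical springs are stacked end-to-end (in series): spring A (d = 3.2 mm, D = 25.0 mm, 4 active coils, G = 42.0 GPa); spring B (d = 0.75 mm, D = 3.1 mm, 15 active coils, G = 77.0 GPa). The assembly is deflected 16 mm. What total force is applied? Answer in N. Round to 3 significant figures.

k_A = Gd⁴/(8D³N_a) = (42.0×10³)(3.2⁴)/(8·25.0³·4) = 8.808 N/mm
k_B = Gd⁴/(8D³N_a) = (77.0×10³)(0.75⁴)/(8·3.1³·15) = 6.8151 N/mm
Series: 1/k_eq = 1/8.808 + 1/6.8151 = 0.26027; k_eq = 3.8422 N/mm
F = k_eq·δ = 3.8422·16 = 61.475 N

61.5 N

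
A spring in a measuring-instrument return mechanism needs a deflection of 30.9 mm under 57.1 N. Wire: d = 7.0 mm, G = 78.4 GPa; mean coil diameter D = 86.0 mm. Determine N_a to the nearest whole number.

Required rate k = F/δ = 57.1/30.9 = 1.8479 N/mm
N_a = Gd⁴/(8D³k) = (78.4×10³ × 7.0⁴)/(8 × 86.0³ × 1.8479)
    = 1.88238e+08 / 9.40292e+06 = 20.02 → 20 coils

20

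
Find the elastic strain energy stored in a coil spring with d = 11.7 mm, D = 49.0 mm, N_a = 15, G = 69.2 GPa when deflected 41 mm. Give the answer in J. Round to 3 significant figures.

77.2 J

k = Gd⁴/(8D³N_a) = (69.2×10³)(11.7⁴)/(8·49.0³·15) = 91.85 N/mm
U = ½kδ² = 0.5 × 91.85 × 41² = 77200 N·mm = 77.2 J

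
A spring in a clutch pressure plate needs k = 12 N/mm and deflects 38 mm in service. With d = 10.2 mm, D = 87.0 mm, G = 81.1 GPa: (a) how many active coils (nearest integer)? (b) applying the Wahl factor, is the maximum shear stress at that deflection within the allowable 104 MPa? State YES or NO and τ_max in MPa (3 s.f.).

(a) 14 coils; (b) NO, τ_max = 111 MPa

N_a = Gd⁴/(8D³k) = (81.1×10³)(10.2⁴)/(8·87.0³·12) = 13.89 → N_a = 14
Actual rate k = Gd⁴/(8D³·14) = 11.903 N/mm
Working load F = kδ = 11.903·38 = 452.3 N
C = 87.0/10.2 = 8.5294; K_W = (4C−1)/(4C−4)+0.615/C = 1.1717
τ_max = K_W·8FD/(πd³) = 1.1717·94.425 = 110.64 MPa
τ_max > 104 MPa → exceeds allowable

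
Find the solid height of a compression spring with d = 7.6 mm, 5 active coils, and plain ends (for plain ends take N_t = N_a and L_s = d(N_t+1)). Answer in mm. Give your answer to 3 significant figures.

plain ends: N_t = N_a = 5
L_s = d·(N_t+1) = 7.6 × 6 = 45.6 mm

45.6 mm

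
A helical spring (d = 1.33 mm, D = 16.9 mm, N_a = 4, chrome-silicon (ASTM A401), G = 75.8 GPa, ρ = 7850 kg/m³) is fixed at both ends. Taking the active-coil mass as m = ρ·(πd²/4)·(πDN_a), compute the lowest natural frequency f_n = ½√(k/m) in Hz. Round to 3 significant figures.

407 Hz

k = Gd⁴/(8D³N_a) = (75.8×10³)(1.33⁴)/(8·16.9³·4) = 1.5356 N/mm = 1535.6 N/m
Wire length L = πDN_a = π·16.9·4 = 212.37 mm
m = ρ·(πd²/4)·L = 7850 × 1.3893×10⁻⁶ m² × 0.21237 m = 0.0023161 kg
f_n = ½√(k/m) = 0.5·√(1535.6/0.0023161) = 0.5·√(6.6299e+05) = 407.12 Hz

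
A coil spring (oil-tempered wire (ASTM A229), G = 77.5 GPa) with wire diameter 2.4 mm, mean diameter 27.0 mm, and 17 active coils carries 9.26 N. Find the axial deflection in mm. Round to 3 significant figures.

k = Gd⁴/(8D³N_a) = (77.5×10³)(2.4⁴)/(8·27.0³·17) = 0.96054 N/mm
δ = F/k = 9.26 / 0.96054 = 9.6404 mm

9.64 mm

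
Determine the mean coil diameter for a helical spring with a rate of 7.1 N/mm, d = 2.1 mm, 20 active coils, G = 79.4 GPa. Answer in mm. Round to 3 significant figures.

11.1 mm

D = (Gd⁴/(8N_a·k))^(1/3) = (79.4×10³·2.1⁴/(8·20·7.1))^(1/3)
  = (1359.31)^(1/3) = 11.0774 mm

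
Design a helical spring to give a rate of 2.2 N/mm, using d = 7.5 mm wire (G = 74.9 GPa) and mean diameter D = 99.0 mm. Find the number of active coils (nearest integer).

14

N_a = Gd⁴/(8D³k) = (74.9×10³ × 7.5⁴)/(8 × 99.0³ × 2.2)
    = 2.36988e+08 / 1.70773e+07 = 13.88 → 14 coils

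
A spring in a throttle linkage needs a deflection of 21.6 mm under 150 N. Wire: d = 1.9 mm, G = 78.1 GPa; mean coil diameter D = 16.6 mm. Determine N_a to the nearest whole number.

4

Required rate k = F/δ = 150/21.6 = 6.9444 N/mm
N_a = Gd⁴/(8D³k) = (78.1×10³ × 1.9⁴)/(8 × 16.6³ × 6.9444)
    = 1.01781e+06 / 254128 = 4.005 → 4 coils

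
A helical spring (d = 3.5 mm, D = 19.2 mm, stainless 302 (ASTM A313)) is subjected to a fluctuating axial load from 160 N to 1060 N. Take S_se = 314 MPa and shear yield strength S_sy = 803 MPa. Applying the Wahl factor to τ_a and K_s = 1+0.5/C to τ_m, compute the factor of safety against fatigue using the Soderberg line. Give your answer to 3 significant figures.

0.329

C = D/d = 19.2/3.5 = 5.4857; K_W = (4C−1)/(4C−4)+0.615/C = 1.2793; K_s = 1+0.5/C = 1.0911
F_a = (F_max−F_min)/2 = 450 N; F_m = (F_max+F_min)/2 = 610 N
τ_a = K_W·8F_aD/(πd³) = 1.2793 × 513.16 = 656.48 MPa
τ_m = K_s·8F_mD/(πd³) = 1.0911 × 695.61 = 759.01 MPa
Soderberg: 1/n_f = τ_a/S_se + τ_m/S_sy = 656.48/314 + 759.01/803 = 2.09071 + 0.94522 = 3.0359
n_f = 1/3.0359 = 0.3294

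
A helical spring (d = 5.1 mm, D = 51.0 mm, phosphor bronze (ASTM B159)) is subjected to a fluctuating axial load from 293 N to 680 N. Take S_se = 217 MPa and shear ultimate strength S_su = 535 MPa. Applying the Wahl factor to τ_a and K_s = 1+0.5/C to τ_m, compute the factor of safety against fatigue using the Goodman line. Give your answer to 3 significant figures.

C = D/d = 51.0/5.1 = 10.0000; K_W = (4C−1)/(4C−4)+0.615/C = 1.1448; K_s = 1+0.5/C = 1.0500
F_a = (F_max−F_min)/2 = 193.5 N; F_m = (F_max+F_min)/2 = 486.5 N
τ_a = K_W·8F_aD/(πd³) = 1.1448 × 189.44 = 216.88 MPa
τ_m = K_s·8F_mD/(πd³) = 1.0500 × 476.3 = 500.12 MPa
Goodman: 1/n_f = τ_a/S_se + τ_m/S_su = 216.88/217 + 500.12/535 = 0.99946 + 0.93480 = 1.9343
n_f = 1/1.9343 = 0.517

0.517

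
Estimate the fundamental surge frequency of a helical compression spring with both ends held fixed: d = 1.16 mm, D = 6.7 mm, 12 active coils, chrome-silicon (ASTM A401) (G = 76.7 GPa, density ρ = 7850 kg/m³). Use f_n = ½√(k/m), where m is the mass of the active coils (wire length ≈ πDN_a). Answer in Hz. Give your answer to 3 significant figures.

758 Hz

k = Gd⁴/(8D³N_a) = (76.7×10³)(1.16⁴)/(8·6.7³·12) = 4.8099 N/mm = 4809.9 N/m
Wire length L = πDN_a = π·6.7·12 = 252.58 mm
m = ρ·(πd²/4)·L = 7850 × 1.0568×10⁻⁶ m² × 0.25258 m = 0.0020955 kg
f_n = ½√(k/m) = 0.5·√(4809.9/0.0020955) = 0.5·√(2.2954e+06) = 757.52 Hz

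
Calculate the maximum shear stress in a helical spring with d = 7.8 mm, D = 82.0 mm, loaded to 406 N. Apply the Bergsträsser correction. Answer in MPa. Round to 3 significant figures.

202 MPa

Spring index C = D/d = 82.0/7.8 = 10.5128
K_B = (4C+2)/(4C−3) = 44.051/39.051 = 1.1280
τ₀ = 8FD/(πd³) = 8·406·82.0/(π·7.8³) = 266336/1490.8 = 178.65 MPa
τ_max = K·τ₀ = 1.1280 × 178.65 = 201.52 MPa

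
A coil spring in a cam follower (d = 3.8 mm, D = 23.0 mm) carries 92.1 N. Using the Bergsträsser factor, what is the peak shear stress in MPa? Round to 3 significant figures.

121 MPa

Spring index C = D/d = 23.0/3.8 = 6.0526
K_B = (4C+2)/(4C−3) = 26.211/21.211 = 1.2357
τ₀ = 8FD/(πd³) = 8·92.1·23.0/(π·3.8³) = 16946.4/172.39 = 98.305 MPa
τ_max = K·τ₀ = 1.2357 × 98.305 = 121.48 MPa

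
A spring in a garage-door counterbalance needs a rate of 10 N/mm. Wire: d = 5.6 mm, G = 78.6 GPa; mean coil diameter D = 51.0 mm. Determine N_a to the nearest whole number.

7

N_a = Gd⁴/(8D³k) = (78.6×10³ × 5.6⁴)/(8 × 51.0³ × 10)
    = 7.72991e+07 / 1.06121e+07 = 7.284 → 7 coils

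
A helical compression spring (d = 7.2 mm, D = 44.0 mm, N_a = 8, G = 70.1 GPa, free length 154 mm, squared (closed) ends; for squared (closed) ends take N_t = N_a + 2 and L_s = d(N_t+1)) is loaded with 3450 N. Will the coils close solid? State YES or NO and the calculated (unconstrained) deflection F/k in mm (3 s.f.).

YES, δ = 99.8 mm

k = Gd⁴/(8D³N_a) = (70.1×10³)(7.2⁴)/(8·44.0³·8) = 34.555 N/mm
N_t = 10; L_s = 7.2·11 = 79.2 mm; δ_solid = L₀ − L_s = 154 − 79.2 = 74.8 mm
δ = F/k = 3450/34.555 = 99.841 mm
δ ≥ δ_solid → spring goes solid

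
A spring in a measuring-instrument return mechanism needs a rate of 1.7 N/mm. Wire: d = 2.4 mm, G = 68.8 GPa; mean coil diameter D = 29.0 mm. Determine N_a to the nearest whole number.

7

N_a = Gd⁴/(8D³k) = (68.8×10³ × 2.4⁴)/(8 × 29.0³ × 1.7)
    = 2.28262e+06 / 331690 = 6.882 → 7 coils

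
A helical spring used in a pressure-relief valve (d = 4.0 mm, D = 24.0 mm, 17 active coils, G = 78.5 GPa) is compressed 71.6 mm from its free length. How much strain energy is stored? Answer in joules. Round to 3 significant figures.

27.4 J

k = Gd⁴/(8D³N_a) = (78.5×10³)(4.0⁴)/(8·24.0³·17) = 10.689 N/mm
U = ½kδ² = 0.5 × 10.689 × 71.6² = 27399 N·mm = 27.399 J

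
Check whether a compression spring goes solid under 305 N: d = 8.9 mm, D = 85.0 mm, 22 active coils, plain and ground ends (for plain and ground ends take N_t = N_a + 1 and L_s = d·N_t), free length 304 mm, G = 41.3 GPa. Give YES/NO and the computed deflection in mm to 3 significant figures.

YES, δ = 127 mm

k = Gd⁴/(8D³N_a) = (41.3×10³)(8.9⁴)/(8·85.0³·22) = 2.3974 N/mm
N_t = 23; L_s = 8.9·23 = 204.7 mm; δ_solid = L₀ − L_s = 304 − 204.7 = 99.3 mm
δ = F/k = 305/2.3974 = 127.22 mm
δ ≥ δ_solid → spring goes solid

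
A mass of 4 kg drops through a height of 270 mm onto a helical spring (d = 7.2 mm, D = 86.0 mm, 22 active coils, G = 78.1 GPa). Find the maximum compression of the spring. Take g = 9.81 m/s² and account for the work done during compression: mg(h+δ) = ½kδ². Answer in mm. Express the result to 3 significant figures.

129 mm

k = Gd⁴/(8D³N_a) = (78.1×10³)(7.2⁴)/(8·86.0³·22) = 1.8749 N/mm
W = mg = 4 × 9.81 = 39.24 N
½kδ² − Wδ − Wh = 0 → δ = (W + √(W² + 2kWh))/k
δ = (39.24 + √(1539.8 + 39727.9))/1.8749 = (39.24 + 203.14)/1.8749 = 129.28 mm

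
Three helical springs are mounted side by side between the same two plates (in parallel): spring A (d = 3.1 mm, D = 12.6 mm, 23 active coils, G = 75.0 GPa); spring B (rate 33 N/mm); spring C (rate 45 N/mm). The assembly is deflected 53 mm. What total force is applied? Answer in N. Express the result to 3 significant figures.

5130 N

k_A = Gd⁴/(8D³N_a) = (75.0×10³)(3.1⁴)/(8·12.6³·23) = 18.818 N/mm
Parallel: k_eq = 18.818 + 33 + 45 = 96.818 N/mm
F = k_eq·δ = 96.818·53 = 5131.4 N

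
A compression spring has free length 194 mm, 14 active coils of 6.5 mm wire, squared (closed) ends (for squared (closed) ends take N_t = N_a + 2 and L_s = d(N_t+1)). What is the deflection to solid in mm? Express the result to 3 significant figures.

83.5 mm

N_t = 16; L_s = 6.5·17 = 110.5 mm
δ_solid = L₀ − L_s = 194 − 110.5 = 83.5 mm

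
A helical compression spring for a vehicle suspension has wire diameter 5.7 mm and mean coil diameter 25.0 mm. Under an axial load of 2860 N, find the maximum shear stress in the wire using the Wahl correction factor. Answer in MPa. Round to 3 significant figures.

Spring index C = D/d = 25.0/5.7 = 4.3860
K_W = (4C−1)/(4C−4) + 0.615/C = 16.544/13.544 + 0.1402 = 1.3617
τ₀ = 8FD/(πd³) = 8·2860·25.0/(π·5.7³) = 572000/581.8 = 983.15 MPa
τ_max = K·τ₀ = 1.3617 × 983.15 = 1338.8 MPa

1340 MPa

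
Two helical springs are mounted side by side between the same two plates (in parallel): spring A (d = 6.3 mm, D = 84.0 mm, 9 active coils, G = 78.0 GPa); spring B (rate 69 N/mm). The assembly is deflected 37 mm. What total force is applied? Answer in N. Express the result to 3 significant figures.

k_A = Gd⁴/(8D³N_a) = (78.0×10³)(6.3⁴)/(8·84.0³·9) = 2.8793 N/mm
Parallel: k_eq = 2.8793 + 69 = 71.879 N/mm
F = k_eq·δ = 71.879·37 = 2659.5 N

2660 N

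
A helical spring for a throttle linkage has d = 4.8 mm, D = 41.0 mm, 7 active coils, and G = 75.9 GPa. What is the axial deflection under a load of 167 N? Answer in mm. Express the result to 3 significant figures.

16.0 mm

k = Gd⁴/(8D³N_a) = (75.9×10³)(4.8⁴)/(8·41.0³·7) = 10.439 N/mm
δ = F/k = 167 / 10.439 = 15.997 mm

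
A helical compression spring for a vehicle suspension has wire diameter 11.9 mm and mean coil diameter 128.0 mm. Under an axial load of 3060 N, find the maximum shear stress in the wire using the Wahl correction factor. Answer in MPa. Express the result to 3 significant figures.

671 MPa

Spring index C = D/d = 128.0/11.9 = 10.7563
K_W = (4C−1)/(4C−4) + 0.615/C = 42.025/39.025 + 0.0572 = 1.1340
τ₀ = 8FD/(πd³) = 8·3060·128.0/(π·11.9³) = 3.13344e+06/5294.1 = 591.88 MPa
τ_max = K·τ₀ = 1.1340 × 591.88 = 671.22 MPa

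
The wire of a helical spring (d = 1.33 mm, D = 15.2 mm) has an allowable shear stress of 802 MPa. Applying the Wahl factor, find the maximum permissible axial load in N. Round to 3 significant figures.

C = D/d = 15.2/1.33 = 11.4286
K_W = (4C−1)/(4C−4) + 0.615/C = 44.714/41.714 + 0.0538 = 1.1257
τ_max = K·8FD/(πd³) → F_max = τ_allow·πd³/(8DK)
F_max = 802·π·1.33³/(8·15.2·1.1257) = 5927.6/136.89 = 43.302 N

43.3 N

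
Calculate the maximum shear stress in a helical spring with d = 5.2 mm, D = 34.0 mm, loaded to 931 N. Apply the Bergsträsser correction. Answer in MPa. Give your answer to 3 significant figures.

Spring index C = D/d = 34.0/5.2 = 6.5385
K_B = (4C+2)/(4C−3) = 28.154/23.154 = 1.2159
τ₀ = 8FD/(πd³) = 8·931·34.0/(π·5.2³) = 253232/441.73 = 573.27 MPa
τ_max = K·τ₀ = 1.2159 × 573.27 = 697.06 MPa

697 MPa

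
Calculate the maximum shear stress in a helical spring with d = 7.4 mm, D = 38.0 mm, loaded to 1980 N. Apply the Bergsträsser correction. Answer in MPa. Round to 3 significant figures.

Spring index C = D/d = 38.0/7.4 = 5.1351
K_B = (4C+2)/(4C−3) = 22.541/17.541 = 1.2851
τ₀ = 8FD/(πd³) = 8·1980·38.0/(π·7.4³) = 601920/1273 = 472.82 MPa
τ_max = K·τ₀ = 1.2851 × 472.82 = 607.6 MPa

608 MPa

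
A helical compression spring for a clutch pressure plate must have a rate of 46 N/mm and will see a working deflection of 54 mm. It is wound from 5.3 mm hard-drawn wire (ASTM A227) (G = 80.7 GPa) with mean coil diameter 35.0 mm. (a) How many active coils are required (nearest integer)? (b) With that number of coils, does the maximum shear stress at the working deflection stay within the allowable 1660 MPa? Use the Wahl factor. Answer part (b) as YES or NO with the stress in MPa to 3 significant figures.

(a) 4 coils; (b) NO, τ_max = 1840 MPa

N_a = Gd⁴/(8D³k) = (80.7×10³)(5.3⁴)/(8·35.0³·46) = 4.036 → N_a = 4
Actual rate k = Gd⁴/(8D³·4) = 46.411 N/mm
Working load F = kδ = 46.411·54 = 2506.2 N
C = 35.0/5.3 = 6.6038; K_W = (4C−1)/(4C−4)+0.615/C = 1.2270
τ_max = K_W·8FD/(πd³) = 1.2270·1500.4 = 1840.9 MPa
τ_max > 1660 MPa → exceeds allowable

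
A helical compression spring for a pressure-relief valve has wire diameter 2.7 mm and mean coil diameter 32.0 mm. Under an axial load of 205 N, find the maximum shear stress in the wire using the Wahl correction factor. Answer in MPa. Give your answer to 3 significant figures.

Spring index C = D/d = 32.0/2.7 = 11.8519
K_W = (4C−1)/(4C−4) + 0.615/C = 46.407/43.407 + 0.0519 = 1.1210
τ₀ = 8FD/(πd³) = 8·205·32.0/(π·2.7³) = 52480/61.836 = 848.7 MPa
τ_max = K·τ₀ = 1.1210 × 848.7 = 951.39 MPa

951 MPa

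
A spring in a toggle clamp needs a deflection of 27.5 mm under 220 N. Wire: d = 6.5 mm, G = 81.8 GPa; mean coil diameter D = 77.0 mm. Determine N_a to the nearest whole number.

Required rate k = F/δ = 220/27.5 = 8 N/mm
N_a = Gd⁴/(8D³k) = (81.8×10³ × 6.5⁴)/(8 × 77.0³ × 8)
    = 1.46018e+08 / 2.92181e+07 = 4.998 → 5 coils

5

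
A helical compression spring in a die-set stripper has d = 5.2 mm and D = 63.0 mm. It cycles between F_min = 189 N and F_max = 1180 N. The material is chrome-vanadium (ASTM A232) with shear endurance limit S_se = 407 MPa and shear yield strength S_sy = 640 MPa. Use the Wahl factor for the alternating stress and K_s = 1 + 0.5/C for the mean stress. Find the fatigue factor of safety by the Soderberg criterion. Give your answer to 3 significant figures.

0.354

C = D/d = 63.0/5.2 = 12.1154; K_W = (4C−1)/(4C−4)+0.615/C = 1.1182; K_s = 1+0.5/C = 1.0413
F_a = (F_max−F_min)/2 = 495.5 N; F_m = (F_max+F_min)/2 = 684.5 N
τ_a = K_W·8F_aD/(πd³) = 1.1182 × 565.35 = 632.19 MPa
τ_m = K_s·8F_mD/(πd³) = 1.0413 × 780.99 = 813.22 MPa
Soderberg: 1/n_f = τ_a/S_se + τ_m/S_sy = 632.19/407 + 813.22/640 = 1.55329 + 1.27065 = 2.8239
n_f = 1/2.8239 = 0.3541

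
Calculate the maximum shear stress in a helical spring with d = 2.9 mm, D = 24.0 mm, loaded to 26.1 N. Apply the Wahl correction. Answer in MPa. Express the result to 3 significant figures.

Spring index C = D/d = 24.0/2.9 = 8.2759
K_W = (4C−1)/(4C−4) + 0.615/C = 32.103/29.103 + 0.0743 = 1.1774
τ₀ = 8FD/(πd³) = 8·26.1·24.0/(π·2.9³) = 5011.2/76.62 = 65.403 MPa
τ_max = K·τ₀ = 1.1774 × 65.403 = 77.005 MPa

77.0 MPa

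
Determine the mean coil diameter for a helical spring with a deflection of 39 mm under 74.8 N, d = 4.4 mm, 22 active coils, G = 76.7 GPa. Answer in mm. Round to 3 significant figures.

44.0 mm

Required rate k = F/δ = 74.8/39 = 1.9179 N/mm
D = (Gd⁴/(8N_a·k))^(1/3) = (76.7×10³·4.4⁴/(8·22·1.9179))^(1/3)
  = (85164.1)^(1/3) = 43.9966 mm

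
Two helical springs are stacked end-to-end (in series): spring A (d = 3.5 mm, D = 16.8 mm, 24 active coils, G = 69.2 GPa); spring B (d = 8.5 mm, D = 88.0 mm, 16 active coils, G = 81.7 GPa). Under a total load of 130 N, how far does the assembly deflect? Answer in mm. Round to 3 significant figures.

38.0 mm

k_A = Gd⁴/(8D³N_a) = (69.2×10³)(3.5⁴)/(8·16.8³·24) = 11.406 N/mm
k_B = Gd⁴/(8D³N_a) = (81.7×10³)(8.5⁴)/(8·88.0³·16) = 4.8892 N/mm
Series: 1/k_eq = 1/11.406 + 1/4.8892 = 0.2922; k_eq = 3.4223 N/mm
δ = F/k_eq = 130/3.4223 = 37.986 mm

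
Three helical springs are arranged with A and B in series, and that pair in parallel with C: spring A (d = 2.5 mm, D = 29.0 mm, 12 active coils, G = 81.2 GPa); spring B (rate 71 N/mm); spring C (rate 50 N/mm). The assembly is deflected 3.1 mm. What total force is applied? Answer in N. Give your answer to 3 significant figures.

k_A = Gd⁴/(8D³N_a) = (81.2×10³)(2.5⁴)/(8·29.0³·12) = 1.3547 N/mm
Springs A,B series: k_AB = 1/(1/1.3547+1/71) = 1.3294 N/mm; parallel with C: k_eq = 1.3294+50 = 51.329 N/mm
F = k_eq·δ = 51.329·3.1 = 159.12 N

159 N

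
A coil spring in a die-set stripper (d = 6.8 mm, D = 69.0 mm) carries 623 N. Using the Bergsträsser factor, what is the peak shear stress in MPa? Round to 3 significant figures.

394 MPa

Spring index C = D/d = 69.0/6.8 = 10.1471
K_B = (4C+2)/(4C−3) = 42.588/37.588 = 1.1330
τ₀ = 8FD/(πd³) = 8·623·69.0/(π·6.8³) = 343896/987.82 = 348.14 MPa
τ_max = K·τ₀ = 1.1330 × 348.14 = 394.45 MPa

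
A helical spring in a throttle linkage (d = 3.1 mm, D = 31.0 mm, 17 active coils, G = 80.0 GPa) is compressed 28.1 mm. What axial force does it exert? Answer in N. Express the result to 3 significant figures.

k = Gd⁴/(8D³N_a) = (80.0×10³)(3.1⁴)/(8·31.0³·17) = 1.8235 N/mm
F = k·δ = 1.8235 × 28.1 = 51.241 N

51.2 N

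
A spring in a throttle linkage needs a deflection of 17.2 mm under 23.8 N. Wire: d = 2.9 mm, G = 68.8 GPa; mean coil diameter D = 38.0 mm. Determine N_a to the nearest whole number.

Required rate k = F/δ = 23.8/17.2 = 1.3837 N/mm
N_a = Gd⁴/(8D³k) = (68.8×10³ × 2.9⁴)/(8 × 38.0³ × 1.3837)
    = 4.86609e+06 / 607420 = 8.011 → 8 coils

8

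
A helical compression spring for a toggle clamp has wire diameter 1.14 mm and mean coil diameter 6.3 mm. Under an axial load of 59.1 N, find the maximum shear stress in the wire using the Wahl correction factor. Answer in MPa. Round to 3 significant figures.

817 MPa

Spring index C = D/d = 6.3/1.14 = 5.5263
K_W = (4C−1)/(4C−4) + 0.615/C = 21.105/18.105 + 0.1113 = 1.2770
τ₀ = 8FD/(πd³) = 8·59.1·6.3/(π·1.14³) = 2978.64/4.6544 = 639.96 MPa
τ_max = K·τ₀ = 1.2770 × 639.96 = 817.22 MPa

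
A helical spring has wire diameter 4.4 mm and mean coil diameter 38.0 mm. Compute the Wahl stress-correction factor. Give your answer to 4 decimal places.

C = D/d = 38.0/4.4 = 8.6364
K_W = (4C−1)/(4C−4) + 0.615/C = 33.545/30.545 + 0.0712 = 1.1694

1.1694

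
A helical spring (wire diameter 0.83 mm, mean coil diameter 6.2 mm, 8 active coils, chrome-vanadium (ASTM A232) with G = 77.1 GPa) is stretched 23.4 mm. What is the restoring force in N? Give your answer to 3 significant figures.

56.1 N

k = Gd⁴/(8D³N_a) = (77.1×10³)(0.83⁴)/(8·6.2³·8) = 2.3989 N/mm
F = k·δ = 2.3989 × 23.4 = 56.134 N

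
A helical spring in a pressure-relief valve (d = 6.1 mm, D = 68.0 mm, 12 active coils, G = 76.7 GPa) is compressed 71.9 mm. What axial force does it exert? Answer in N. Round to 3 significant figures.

k = Gd⁴/(8D³N_a) = (76.7×10³)(6.1⁴)/(8·68.0³·12) = 3.5182 N/mm
F = k·δ = 3.5182 × 71.9 = 252.96 N

253 N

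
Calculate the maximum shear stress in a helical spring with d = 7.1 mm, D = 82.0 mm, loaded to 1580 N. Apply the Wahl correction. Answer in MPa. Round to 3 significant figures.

Spring index C = D/d = 82.0/7.1 = 11.5493
K_W = (4C−1)/(4C−4) + 0.615/C = 45.197/42.197 + 0.0532 = 1.1243
τ₀ = 8FD/(πd³) = 8·1580·82.0/(π·7.1³) = 1.03648e+06/1124.4 = 921.8 MPa
τ_max = K·τ₀ = 1.1243 × 921.8 = 1036.4 MPa

1040 MPa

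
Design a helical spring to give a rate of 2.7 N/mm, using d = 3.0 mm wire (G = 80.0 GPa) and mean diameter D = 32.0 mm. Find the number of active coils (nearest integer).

9

N_a = Gd⁴/(8D³k) = (80.0×10³ × 3.0⁴)/(8 × 32.0³ × 2.7)
    = 6.48e+06 / 707789 = 9.155 → 9 coils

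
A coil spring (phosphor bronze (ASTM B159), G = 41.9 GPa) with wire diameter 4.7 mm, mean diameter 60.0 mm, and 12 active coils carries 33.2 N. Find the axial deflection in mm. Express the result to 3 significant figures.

33.7 mm

k = Gd⁴/(8D³N_a) = (41.9×10³)(4.7⁴)/(8·60.0³·12) = 0.98601 N/mm
δ = F/k = 33.2 / 0.98601 = 33.671 mm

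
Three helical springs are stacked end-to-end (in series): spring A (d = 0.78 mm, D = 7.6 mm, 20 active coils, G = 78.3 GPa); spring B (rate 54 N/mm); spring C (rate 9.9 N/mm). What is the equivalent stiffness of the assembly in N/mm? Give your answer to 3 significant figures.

0.393 N/mm

k_A = Gd⁴/(8D³N_a) = (78.3×10³)(0.78⁴)/(8·7.6³·20) = 0.41265 N/mm
Series: 1/k_eq = 1/0.41265 + 1/54 + 1/9.9 = 2.5429; k_eq = 0.39325 N/mm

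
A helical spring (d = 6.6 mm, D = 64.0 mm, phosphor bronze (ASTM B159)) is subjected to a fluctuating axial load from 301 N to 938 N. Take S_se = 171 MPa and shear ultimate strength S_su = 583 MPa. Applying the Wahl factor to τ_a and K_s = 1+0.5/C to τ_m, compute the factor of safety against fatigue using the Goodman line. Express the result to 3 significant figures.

C = D/d = 64.0/6.6 = 9.6970; K_W = (4C−1)/(4C−4)+0.615/C = 1.1497; K_s = 1+0.5/C = 1.0516
F_a = (F_max−F_min)/2 = 318.5 N; F_m = (F_max+F_min)/2 = 619.5 N
τ_a = K_W·8F_aD/(πd³) = 1.1497 × 180.55 = 207.57 MPa
τ_m = K_s·8F_mD/(πd³) = 1.0516 × 351.18 = 369.29 MPa
Goodman: 1/n_f = τ_a/S_se + τ_m/S_su = 207.57/171 + 369.29/583 = 1.21387 + 0.63343 = 1.8473
n_f = 1/1.8473 = 0.5413

0.541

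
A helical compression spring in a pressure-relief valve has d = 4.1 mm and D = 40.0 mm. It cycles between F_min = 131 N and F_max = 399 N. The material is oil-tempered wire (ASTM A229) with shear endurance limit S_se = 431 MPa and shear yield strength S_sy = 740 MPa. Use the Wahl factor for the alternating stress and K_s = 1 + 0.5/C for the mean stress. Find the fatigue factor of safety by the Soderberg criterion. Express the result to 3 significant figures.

C = D/d = 40.0/4.1 = 9.7561; K_W = (4C−1)/(4C−4)+0.615/C = 1.1487; K_s = 1+0.5/C = 1.0513
F_a = (F_max−F_min)/2 = 134 N; F_m = (F_max+F_min)/2 = 265 N
τ_a = K_W·8F_aD/(πd³) = 1.1487 × 198.04 = 227.49 MPa
τ_m = K_s·8F_mD/(πd³) = 1.0513 × 391.65 = 411.72 MPa
Soderberg: 1/n_f = τ_a/S_se + τ_m/S_sy = 227.49/431 + 411.72/740 = 0.52781 + 0.55638 = 1.0842
n_f = 1/1.0842 = 0.9223

0.922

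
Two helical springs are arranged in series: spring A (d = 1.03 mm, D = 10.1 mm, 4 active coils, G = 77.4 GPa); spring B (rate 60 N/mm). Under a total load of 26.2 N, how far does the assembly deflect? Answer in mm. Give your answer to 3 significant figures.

10.4 mm

k_A = Gd⁴/(8D³N_a) = (77.4×10³)(1.03⁴)/(8·10.1³·4) = 2.6423 N/mm
Series: 1/k_eq = 1/2.6423 + 1/60 = 0.39513; k_eq = 2.5308 N/mm
δ = F/k_eq = 26.2/2.5308 = 10.352 mm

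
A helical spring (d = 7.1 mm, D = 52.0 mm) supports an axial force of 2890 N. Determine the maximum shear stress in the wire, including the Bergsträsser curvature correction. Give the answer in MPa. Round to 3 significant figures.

1270 MPa

Spring index C = D/d = 52.0/7.1 = 7.3239
K_B = (4C+2)/(4C−3) = 31.296/26.296 = 1.1901
τ₀ = 8FD/(πd³) = 8·2890·52.0/(π·7.1³) = 1.20224e+06/1124.4 = 1069.2 MPa
τ_max = K·τ₀ = 1.1901 × 1069.2 = 1272.5 MPa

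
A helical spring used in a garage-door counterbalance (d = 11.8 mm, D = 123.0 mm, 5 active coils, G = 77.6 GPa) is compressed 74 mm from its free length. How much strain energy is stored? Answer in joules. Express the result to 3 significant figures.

55.3 J

k = Gd⁴/(8D³N_a) = (77.6×10³)(11.8⁴)/(8·123.0³·5) = 20.212 N/mm
U = ½kδ² = 0.5 × 20.212 × 74² = 55341 N·mm = 55.341 J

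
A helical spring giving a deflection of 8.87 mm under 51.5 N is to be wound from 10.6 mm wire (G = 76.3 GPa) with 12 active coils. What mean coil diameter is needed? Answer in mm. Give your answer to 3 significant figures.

Required rate k = F/δ = 51.5/8.87 = 5.8061 N/mm
D = (Gd⁴/(8N_a·k))^(1/3) = (76.3×10³·10.6⁴/(8·12·5.8061))^(1/3)
  = (1.7282e+06)^(1/3) = 120.0046 mm

120 mm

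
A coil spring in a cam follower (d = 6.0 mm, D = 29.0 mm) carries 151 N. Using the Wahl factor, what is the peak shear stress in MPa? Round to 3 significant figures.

Spring index C = D/d = 29.0/6.0 = 4.8333
K_W = (4C−1)/(4C−4) + 0.615/C = 18.333/15.333 + 0.1272 = 1.3229
τ₀ = 8FD/(πd³) = 8·151·29.0/(π·6.0³) = 35032/678.58 = 51.625 MPa
τ_max = K·τ₀ = 1.3229 × 51.625 = 68.295 MPa

68.3 MPa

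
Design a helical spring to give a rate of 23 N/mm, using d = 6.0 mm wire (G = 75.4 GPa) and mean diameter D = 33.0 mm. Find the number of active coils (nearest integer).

15

N_a = Gd⁴/(8D³k) = (75.4×10³ × 6.0⁴)/(8 × 33.0³ × 23)
    = 9.77184e+07 / 6.61241e+06 = 14.78 → 15 coils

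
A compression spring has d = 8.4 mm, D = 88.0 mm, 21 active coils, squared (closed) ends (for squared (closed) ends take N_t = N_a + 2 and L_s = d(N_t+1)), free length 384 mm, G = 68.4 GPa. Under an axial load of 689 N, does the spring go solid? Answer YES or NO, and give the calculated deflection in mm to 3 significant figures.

YES, δ = 232 mm

k = Gd⁴/(8D³N_a) = (68.4×10³)(8.4⁴)/(8·88.0³·21) = 2.9745 N/mm
N_t = 23; L_s = 8.4·24 = 201.6 mm; δ_solid = L₀ − L_s = 384 − 201.6 = 182.4 mm
δ = F/k = 689/2.9745 = 231.63 mm
δ ≥ δ_solid → spring goes solid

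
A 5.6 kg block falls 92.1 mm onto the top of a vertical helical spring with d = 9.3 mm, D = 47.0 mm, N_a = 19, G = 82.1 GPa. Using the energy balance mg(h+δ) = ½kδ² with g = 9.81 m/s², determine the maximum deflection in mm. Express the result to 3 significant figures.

k = Gd⁴/(8D³N_a) = (82.1×10³)(9.3⁴)/(8·47.0³·19) = 38.917 N/mm
W = mg = 5.6 × 9.81 = 54.936 N
½kδ² − Wδ − Wh = 0 → δ = (W + √(W² + 2kWh))/k
δ = (54.936 + √(3018 + 393808))/38.917 = (54.936 + 629.94)/38.917 = 17.598 mm

17.6 mm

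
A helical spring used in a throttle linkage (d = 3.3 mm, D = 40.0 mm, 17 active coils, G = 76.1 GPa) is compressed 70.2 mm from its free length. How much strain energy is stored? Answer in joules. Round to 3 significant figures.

2.55 J

k = Gd⁴/(8D³N_a) = (76.1×10³)(3.3⁴)/(8·40.0³·17) = 1.0369 N/mm
U = ½kδ² = 0.5 × 1.0369 × 70.2² = 2554.9 N·mm = 2.5549 J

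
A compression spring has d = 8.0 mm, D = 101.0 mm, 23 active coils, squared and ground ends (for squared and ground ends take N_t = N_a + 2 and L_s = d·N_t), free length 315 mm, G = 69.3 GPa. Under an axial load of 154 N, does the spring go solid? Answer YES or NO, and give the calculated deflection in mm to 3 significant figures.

k = Gd⁴/(8D³N_a) = (69.3×10³)(8.0⁴)/(8·101.0³·23) = 1.4973 N/mm
N_t = 25; L_s = 8.0·25 = 200 mm; δ_solid = L₀ − L_s = 315 − 200 = 115 mm
δ = F/k = 154/1.4973 = 102.85 mm
δ < δ_solid → spring does not go solid

NO, δ = 103 mm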